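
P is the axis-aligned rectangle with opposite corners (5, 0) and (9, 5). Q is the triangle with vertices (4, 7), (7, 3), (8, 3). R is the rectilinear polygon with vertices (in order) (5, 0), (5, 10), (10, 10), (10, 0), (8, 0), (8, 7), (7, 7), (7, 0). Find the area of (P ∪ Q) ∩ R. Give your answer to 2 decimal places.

15.33

|P ∪ Q| = 20.5.
|(P ∪ Q) ∩ R| = 15.33.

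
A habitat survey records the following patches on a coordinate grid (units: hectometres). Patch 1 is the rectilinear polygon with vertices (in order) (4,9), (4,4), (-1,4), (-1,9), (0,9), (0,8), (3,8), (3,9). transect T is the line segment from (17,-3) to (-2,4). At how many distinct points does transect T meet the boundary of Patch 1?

0

The segment lies entirely outside Patch 1 and never meets its boundary.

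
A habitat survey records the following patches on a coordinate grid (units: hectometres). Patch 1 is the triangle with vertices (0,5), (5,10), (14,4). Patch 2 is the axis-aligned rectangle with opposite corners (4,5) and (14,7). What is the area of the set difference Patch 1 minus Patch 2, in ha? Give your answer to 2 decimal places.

23.50

|Patch 1| = 37.5, |Patch 1∩Patch 2| = 14.
|Patch 1 ∖ Patch 2| = |Patch 1| − |Patch 1∩Patch 2| = 37.5 − 14 = 23.50.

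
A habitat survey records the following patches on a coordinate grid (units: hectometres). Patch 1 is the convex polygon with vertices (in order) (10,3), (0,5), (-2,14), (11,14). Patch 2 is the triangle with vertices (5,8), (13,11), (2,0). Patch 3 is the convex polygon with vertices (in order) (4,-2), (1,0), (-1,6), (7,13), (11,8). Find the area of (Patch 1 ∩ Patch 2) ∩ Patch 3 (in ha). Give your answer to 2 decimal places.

The region (Patch 1 ∩ Patch 2) ∩ Patch 3 is the polygon with vertices (5,8), (9.615,9.731), (10.51,8.612), (10.5,8.5), (5.833,3.833), (3.605,4.279).
By the shoelace formula its area is 19.79.

19.79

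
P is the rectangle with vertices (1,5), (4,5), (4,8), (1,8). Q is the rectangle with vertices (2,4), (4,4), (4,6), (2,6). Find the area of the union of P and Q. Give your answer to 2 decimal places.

11.00

By inclusion–exclusion:
Individual areas: |P| = 9, |Q| = 4.
|P∩Q|: x∈[2,4], y∈[5,6] → 2·1 = 2.
|P ∪ Q| = 13 − 2 = 11.00.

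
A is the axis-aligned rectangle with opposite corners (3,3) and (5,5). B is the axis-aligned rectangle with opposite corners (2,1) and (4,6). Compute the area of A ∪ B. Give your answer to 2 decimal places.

12.00

By inclusion–exclusion:
Individual areas: |A| = 4, |B| = 10.
|A∩B|: x∈[3,4], y∈[3,5] → 1·2 = 2.
|A ∪ B| = 14 − 2 = 12.00.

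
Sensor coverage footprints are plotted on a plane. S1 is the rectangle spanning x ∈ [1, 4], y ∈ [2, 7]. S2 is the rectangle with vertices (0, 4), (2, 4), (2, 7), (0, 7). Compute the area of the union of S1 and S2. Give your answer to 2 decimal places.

18.00

By inclusion–exclusion:
Individual areas: |S1| = 15, |S2| = 6.
|S1∩S2|: x∈[1,2], y∈[4,7] → 1·3 = 3.
|S1 ∪ S2| = 21 − 3 = 18.00.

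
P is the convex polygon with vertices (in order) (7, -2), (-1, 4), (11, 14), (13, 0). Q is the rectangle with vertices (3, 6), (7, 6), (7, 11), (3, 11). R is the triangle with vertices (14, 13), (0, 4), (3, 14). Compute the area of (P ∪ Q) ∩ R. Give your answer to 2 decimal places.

|P ∪ Q| = 128.
|(P ∪ Q) ∩ R| = 28.79.

28.79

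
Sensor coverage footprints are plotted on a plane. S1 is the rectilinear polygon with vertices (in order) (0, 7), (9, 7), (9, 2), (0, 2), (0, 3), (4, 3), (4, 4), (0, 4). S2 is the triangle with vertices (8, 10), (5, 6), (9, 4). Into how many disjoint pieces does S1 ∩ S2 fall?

1

S1 ∩ S2 is a single connected region.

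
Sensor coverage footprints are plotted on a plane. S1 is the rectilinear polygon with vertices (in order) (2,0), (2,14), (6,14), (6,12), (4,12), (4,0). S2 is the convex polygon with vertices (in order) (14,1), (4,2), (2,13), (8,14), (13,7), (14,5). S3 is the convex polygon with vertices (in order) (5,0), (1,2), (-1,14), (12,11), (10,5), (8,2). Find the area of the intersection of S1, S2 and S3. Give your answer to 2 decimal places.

12.27

The intersection is the polygon with vertices (4,12), (4,2), (2,13), (2.774,13.129), (6,12.385), (6,12).
By the shoelace formula its area is 12.27.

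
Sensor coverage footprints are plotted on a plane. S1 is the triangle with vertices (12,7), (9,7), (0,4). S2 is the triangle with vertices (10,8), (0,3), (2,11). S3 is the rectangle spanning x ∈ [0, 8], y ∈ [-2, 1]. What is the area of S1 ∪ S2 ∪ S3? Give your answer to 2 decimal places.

62.50

By inclusion–exclusion:
Individual areas: |S1| = 4.5, |S2| = 35, |S3| = 24.
|S1∩S2| = 0.997.
|S1∩S3| = 0.
|S2∩S3| = 0.
|S1∩S2∩S3| = 0.
|S1 ∪ S2 ∪ S3| = 63.5 − 0.997 + 0 = 62.50.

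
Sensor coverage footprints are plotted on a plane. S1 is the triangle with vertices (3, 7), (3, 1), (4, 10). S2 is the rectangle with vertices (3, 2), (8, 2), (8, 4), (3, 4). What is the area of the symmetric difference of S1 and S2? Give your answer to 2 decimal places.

12.11

|S1| = 3, |S2| = 10, |S1∩S2| = 0.4444.
|S1 △ S2| = |S1| + |S2| − 2·|S1∩S2| = 3 + 10 − 0.8889 = 12.11.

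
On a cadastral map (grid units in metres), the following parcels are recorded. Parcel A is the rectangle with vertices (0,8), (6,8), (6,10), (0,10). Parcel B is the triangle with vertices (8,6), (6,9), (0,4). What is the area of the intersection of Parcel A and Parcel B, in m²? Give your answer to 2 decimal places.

The intersection is the polygon with vertices (6,8), (4.8,8), (6,9).
By the shoelace formula its area is 0.60.

0.60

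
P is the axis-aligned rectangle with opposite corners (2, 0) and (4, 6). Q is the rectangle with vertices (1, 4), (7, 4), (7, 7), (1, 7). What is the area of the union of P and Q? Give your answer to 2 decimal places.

By inclusion–exclusion:
Individual areas: |P| = 12, |Q| = 18.
|P∩Q|: x∈[2,4], y∈[4,6] → 2·2 = 4.
|P ∪ Q| = 30 − 4 = 26.00.

26.00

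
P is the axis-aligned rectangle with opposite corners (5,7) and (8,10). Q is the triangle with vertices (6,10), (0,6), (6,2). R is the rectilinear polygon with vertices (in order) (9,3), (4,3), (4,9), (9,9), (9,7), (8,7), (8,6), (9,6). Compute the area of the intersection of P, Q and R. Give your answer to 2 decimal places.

The intersection is the polygon with vertices (5,9), (6,9), (6,7), (5,7).
By the shoelace formula its area is 2.00.

2.00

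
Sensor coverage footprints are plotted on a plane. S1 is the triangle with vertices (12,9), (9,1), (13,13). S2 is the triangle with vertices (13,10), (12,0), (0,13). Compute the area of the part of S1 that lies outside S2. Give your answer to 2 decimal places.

|S1| = 2, |S1∩S2| = 1.6157.
|S1 ∖ S2| = |S1| − |S1∩S2| = 2 − 1.6157 = 0.38.

0.38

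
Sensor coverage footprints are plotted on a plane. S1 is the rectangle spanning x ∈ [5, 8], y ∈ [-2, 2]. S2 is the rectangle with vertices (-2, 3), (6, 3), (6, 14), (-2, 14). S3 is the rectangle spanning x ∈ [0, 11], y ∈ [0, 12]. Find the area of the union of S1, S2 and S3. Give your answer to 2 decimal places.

By inclusion–exclusion:
Individual areas: |S1| = 12, |S2| = 88, |S3| = 132.
|S1∩S2| = 0 (no overlap).
|S1∩S3|: x∈[5,8], y∈[0,2] → 3·2 = 6.
|S2∩S3|: x∈[0,6], y∈[3,12] → 6·9 = 54.
|S1∩S2∩S3| = 0.
|S1 ∪ S2 ∪ S3| = 232 − 60 + 0 = 172.00.

172.00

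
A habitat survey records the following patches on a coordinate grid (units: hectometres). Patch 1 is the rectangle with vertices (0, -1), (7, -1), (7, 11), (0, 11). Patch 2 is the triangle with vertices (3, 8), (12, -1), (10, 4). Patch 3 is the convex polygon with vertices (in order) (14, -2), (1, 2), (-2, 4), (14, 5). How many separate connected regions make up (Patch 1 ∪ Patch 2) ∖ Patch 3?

(Patch 1 ∪ Patch 2) ∖ Patch 3 splits into 2 disjoint pieces (area 15.7949, area 47.6401).

2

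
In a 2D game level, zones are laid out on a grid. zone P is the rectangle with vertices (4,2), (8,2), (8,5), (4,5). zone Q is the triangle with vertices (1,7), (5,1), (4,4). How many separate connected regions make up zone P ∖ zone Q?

zone P ∖ zone Q splits into 2 disjoint pieces (area 11.3333, area 0.0833).

2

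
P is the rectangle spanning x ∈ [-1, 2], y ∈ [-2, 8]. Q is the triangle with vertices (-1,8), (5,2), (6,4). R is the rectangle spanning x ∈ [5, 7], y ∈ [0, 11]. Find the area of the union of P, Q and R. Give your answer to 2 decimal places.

By inclusion–exclusion:
Individual areas: |P| = 30, |Q| = 9, |R| = 22.
|P∩Q| = 1.9286.
|P∩R| = 0 (no overlap).
|Q∩R| = 1.2857.
|P∩Q∩R| = 0.
|P ∪ Q ∪ R| = 61 − 3.2143 + 0 = 57.79.

57.79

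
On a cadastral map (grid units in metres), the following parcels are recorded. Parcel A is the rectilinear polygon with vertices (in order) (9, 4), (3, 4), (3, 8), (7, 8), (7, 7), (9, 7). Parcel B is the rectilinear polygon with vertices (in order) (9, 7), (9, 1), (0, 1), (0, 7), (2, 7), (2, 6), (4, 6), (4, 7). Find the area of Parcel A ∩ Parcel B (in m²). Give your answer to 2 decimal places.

The intersection is the polygon with vertices (3,4), (3,6), (4,6), (4,7), (7,7), (9,7), (9,4).
By the shoelace formula its area is 17.00.

17.00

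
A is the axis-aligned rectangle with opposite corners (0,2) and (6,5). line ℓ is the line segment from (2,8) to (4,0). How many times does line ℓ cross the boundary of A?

2

The segment meets the boundary at (3.5,2), (2.75,5).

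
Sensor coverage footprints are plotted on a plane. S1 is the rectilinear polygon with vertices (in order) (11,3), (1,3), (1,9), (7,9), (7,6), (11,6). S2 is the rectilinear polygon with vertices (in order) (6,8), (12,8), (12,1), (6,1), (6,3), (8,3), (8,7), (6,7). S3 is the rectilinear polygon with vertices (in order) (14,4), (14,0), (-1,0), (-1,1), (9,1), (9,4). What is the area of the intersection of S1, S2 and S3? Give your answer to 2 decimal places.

The intersection is the polygon with vertices (11,3), (9,3), (9,4), (11,4).
By the shoelace formula its area is 2.00.

2.00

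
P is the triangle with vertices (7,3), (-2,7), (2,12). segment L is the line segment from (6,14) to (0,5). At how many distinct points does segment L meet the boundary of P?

2

The segment meets the boundary at (0.571,5.857), (3.212,9.818).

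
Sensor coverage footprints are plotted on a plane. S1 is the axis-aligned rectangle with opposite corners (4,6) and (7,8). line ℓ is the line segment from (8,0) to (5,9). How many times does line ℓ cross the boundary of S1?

2

The segment meets the boundary at (5.333,8), (6,6).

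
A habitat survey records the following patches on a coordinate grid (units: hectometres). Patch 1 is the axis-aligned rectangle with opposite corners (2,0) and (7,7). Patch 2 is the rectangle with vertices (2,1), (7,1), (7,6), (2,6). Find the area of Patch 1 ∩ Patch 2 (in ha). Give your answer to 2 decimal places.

|Patch 1∩Patch 2|: x∈[2,7], y∈[1,6] → 5·5 = 25.

25.00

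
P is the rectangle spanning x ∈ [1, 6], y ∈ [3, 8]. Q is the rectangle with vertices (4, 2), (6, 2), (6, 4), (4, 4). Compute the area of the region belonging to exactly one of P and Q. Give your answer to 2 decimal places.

25.00

|P∩Q|: x∈[4,6], y∈[3,4] → 2·1 = 2.
|P △ Q| = |P| + |Q| − 2·|P∩Q| = 25 + 4 − 4 = 25.00.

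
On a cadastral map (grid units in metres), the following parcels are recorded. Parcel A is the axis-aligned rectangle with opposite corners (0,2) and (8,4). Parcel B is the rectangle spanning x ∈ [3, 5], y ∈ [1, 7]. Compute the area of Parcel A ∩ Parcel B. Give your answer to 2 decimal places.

4.00

|Parcel A∩Parcel B|: x∈[3,5], y∈[2,4] → 2·2 = 4.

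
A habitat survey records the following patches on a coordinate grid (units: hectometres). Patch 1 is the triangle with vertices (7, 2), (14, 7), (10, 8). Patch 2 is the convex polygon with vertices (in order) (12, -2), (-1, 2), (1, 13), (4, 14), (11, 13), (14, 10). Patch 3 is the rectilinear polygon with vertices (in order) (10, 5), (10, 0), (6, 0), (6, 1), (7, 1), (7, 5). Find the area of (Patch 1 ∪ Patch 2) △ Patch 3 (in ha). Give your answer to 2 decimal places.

160.63

|Patch 1 ∪ Patch 2| = 176.6314.
|(Patch 1 ∪ Patch 2) ∩ Patch 3| = 16.
|(Patch 1 ∪ Patch 2) △ Patch 3| = 176.6314 + 16 − 32 = 160.63.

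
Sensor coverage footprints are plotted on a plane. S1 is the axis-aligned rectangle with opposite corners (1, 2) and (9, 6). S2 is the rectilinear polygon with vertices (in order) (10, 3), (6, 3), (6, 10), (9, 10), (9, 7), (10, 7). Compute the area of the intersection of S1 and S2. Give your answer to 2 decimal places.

9.00

The intersection is the polygon with vertices (9,6), (9,3), (6,3), (6,6).
By the shoelace formula its area is 9.00.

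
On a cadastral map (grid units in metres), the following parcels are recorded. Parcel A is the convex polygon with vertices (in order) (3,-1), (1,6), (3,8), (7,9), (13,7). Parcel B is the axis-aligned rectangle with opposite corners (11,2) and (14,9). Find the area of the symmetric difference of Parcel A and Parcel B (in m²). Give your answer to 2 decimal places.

|Parcel A| = 61, |Parcel B| = 21, |Parcel A∩Parcel B| = 2.2667.
|Parcel A △ Parcel B| = |Parcel A| + |Parcel B| − 2·|Parcel A∩Parcel B| = 61 + 21 − 4.5333 = 77.47.

77.47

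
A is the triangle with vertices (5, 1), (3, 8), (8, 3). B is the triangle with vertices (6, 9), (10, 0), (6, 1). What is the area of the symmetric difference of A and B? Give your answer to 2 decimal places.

|A| = 12.5, |B| = 16, |A∩B| = 3.3333.
|A △ B| = |A| + |B| − 2·|A∩B| = 12.5 + 16 − 6.6667 = 21.83.

21.83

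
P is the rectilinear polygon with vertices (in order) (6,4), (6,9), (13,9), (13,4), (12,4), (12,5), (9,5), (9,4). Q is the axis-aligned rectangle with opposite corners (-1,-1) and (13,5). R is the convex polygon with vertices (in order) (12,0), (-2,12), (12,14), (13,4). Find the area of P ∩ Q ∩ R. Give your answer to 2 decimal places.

3.20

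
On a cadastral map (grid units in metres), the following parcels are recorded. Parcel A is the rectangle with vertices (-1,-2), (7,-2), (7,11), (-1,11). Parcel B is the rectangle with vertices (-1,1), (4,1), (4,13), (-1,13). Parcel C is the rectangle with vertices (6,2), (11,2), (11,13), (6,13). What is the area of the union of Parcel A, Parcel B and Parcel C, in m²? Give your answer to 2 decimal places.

160.00

By inclusion–exclusion:
Individual areas: |Parcel A| = 104, |Parcel B| = 60, |Parcel C| = 55.
|Parcel A∩Parcel B|: x∈[-1,4], y∈[1,11] → 5·10 = 50.
|Parcel A∩Parcel C|: x∈[6,7], y∈[2,11] → 1·9 = 9.
|Parcel B∩Parcel C| = 0 (no overlap).
|Parcel A∩Parcel B∩Parcel C| = 0.
|Parcel A ∪ Parcel B ∪ Parcel C| = 219 − 59 + 0 = 160.00.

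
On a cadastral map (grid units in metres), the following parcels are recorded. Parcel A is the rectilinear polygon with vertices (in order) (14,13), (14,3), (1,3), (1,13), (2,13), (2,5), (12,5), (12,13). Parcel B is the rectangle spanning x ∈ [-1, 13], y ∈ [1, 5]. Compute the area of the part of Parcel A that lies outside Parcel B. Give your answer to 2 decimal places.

26.00

|Parcel A| = 50, |Parcel A∩Parcel B| = 24.
|Parcel A ∖ Parcel B| = |Parcel A| − |Parcel A∩Parcel B| = 50 − 24 = 26.00.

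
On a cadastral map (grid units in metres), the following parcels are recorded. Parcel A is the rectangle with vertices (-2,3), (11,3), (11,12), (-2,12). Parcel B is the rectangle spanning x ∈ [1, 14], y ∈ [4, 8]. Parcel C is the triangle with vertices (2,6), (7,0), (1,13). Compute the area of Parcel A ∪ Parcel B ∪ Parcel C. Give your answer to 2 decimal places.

By inclusion–exclusion:
Individual areas: |Parcel A| = 117, |Parcel B| = 52, |Parcel C| = 14.5.
|Parcel A∩Parcel B|: x∈[1,11], y∈[4,8] → 10·4 = 40.
|Parcel A∩Parcel C| = 12.6676.
|Parcel B∩Parcel C| = 7.5421.
|Parcel A∩Parcel B∩Parcel C| = 7.5421.
|Parcel A ∪ Parcel B ∪ Parcel C| = 183.5 − 60.2097 + 7.5421 = 130.83.

130.83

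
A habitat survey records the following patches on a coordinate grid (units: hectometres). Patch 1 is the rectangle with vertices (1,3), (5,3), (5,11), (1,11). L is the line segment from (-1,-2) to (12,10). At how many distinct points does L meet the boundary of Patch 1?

The segment meets the boundary at (4.417,3), (5,3.538).

2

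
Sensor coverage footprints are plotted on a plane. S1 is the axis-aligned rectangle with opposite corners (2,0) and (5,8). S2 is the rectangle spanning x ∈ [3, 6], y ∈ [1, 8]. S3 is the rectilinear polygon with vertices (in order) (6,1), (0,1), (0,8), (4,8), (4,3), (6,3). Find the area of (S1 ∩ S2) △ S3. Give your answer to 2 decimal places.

|S1 ∩ S2| = 14.
|(S1 ∩ S2) ∩ S3| = 9.
|(S1 ∩ S2) △ S3| = 14 + 32 − 18 = 28.00.

28.00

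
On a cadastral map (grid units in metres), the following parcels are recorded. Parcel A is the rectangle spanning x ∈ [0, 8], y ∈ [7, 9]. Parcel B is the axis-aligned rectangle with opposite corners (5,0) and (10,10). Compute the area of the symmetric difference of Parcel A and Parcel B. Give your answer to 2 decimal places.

|Parcel A∩Parcel B|: x∈[5,8], y∈[7,9] → 3·2 = 6.
|Parcel A △ Parcel B| = |Parcel A| + |Parcel B| − 2·|Parcel A∩Parcel B| = 16 + 50 − 12 = 54.00.

54.00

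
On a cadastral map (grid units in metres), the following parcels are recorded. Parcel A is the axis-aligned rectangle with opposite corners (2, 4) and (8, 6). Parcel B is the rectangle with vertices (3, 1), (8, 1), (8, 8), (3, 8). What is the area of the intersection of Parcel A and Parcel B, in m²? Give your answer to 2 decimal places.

10.00

|Parcel A∩Parcel B|: x∈[3,8], y∈[4,6] → 5·2 = 10.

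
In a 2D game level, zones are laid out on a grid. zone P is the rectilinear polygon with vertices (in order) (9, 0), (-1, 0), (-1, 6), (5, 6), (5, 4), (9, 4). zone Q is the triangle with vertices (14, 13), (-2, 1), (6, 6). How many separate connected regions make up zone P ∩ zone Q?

zone P ∩ zone Q is a single connected region.

1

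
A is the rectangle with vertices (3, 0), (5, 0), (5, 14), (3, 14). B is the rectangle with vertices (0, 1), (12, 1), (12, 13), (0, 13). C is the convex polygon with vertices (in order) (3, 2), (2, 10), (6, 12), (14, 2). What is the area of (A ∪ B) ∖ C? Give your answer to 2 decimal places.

|A ∪ B| = 148.
|(A ∪ B) ∩ C| = 69.5.
|(A ∪ B) ∖ C| = 148 − 69.5 = 78.50.

78.50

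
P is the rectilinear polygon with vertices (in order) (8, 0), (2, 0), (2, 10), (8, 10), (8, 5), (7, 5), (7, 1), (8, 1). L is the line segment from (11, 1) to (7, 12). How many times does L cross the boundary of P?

2

The segment meets the boundary at (7.727,10), (8,9.25).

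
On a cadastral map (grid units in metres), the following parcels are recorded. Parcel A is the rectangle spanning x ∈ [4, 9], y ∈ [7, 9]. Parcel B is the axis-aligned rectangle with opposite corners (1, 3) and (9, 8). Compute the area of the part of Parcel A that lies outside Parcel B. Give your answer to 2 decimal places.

5.00

|Parcel A∩Parcel B|: x∈[4,9], y∈[7,8] → 5·1 = 5.
|Parcel A| = 10.
|Parcel A ∖ Parcel B| = |Parcel A| − |Parcel A∩Parcel B| = 10 − 5 = 5.00.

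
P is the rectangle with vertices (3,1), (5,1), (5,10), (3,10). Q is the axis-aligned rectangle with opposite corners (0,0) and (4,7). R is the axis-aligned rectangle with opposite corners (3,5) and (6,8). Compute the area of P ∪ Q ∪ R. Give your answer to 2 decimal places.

43.00

By inclusion–exclusion:
Individual areas: |P| = 18, |Q| = 28, |R| = 9.
|P∩Q|: x∈[3,4], y∈[1,7] → 1·6 = 6.
|P∩R|: x∈[3,5], y∈[5,8] → 2·3 = 6.
|Q∩R|: x∈[3,4], y∈[5,7] → 1·2 = 2.
|P∩Q∩R| = 2.
|P ∪ Q ∪ R| = 55 − 14 + 2 = 43.00.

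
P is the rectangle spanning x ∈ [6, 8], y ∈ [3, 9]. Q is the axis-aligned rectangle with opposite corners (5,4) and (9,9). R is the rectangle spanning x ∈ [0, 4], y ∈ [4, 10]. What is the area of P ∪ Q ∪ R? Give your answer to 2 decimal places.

46.00

By inclusion–exclusion:
Individual areas: |P| = 12, |Q| = 20, |R| = 24.
|P∩Q|: x∈[6,8], y∈[4,9] → 2·5 = 10.
|P∩R| = 0 (no overlap).
|Q∩R| = 0 (no overlap).
|P∩Q∩R| = 0.
|P ∪ Q ∪ R| = 56 − 10 + 0 = 46.00.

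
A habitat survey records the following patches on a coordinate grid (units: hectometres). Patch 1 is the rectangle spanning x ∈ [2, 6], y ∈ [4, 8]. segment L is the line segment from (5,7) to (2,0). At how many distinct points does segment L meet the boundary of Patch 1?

The segment meets the boundary at (3.714,4).

1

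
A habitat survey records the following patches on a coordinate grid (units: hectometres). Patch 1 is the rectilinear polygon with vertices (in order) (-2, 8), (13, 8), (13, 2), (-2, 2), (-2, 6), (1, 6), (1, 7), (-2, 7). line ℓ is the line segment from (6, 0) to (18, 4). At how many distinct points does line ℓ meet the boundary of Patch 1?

2

The segment meets the boundary at (13,2.333), (12,2).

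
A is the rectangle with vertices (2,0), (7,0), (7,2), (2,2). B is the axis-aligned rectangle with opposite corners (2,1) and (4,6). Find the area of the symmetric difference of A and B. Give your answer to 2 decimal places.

16.00

|A∩B|: x∈[2,4], y∈[1,2] → 2·1 = 2.
|A △ B| = |A| + |B| − 2·|A∩B| = 10 + 10 − 4 = 16.00.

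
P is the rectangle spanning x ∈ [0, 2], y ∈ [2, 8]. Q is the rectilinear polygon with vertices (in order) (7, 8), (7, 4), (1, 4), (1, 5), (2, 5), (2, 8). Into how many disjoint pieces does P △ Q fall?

P △ Q is a single connected region.

1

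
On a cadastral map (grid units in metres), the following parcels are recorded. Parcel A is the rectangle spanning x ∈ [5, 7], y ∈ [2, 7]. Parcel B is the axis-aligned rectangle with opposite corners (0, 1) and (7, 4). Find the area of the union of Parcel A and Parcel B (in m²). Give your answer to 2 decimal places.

27.00

By inclusion–exclusion:
Individual areas: |Parcel A| = 10, |Parcel B| = 21.
|Parcel A∩Parcel B|: x∈[5,7], y∈[2,4] → 2·2 = 4.
|Parcel A ∪ Parcel B| = 31 − 4 = 27.00.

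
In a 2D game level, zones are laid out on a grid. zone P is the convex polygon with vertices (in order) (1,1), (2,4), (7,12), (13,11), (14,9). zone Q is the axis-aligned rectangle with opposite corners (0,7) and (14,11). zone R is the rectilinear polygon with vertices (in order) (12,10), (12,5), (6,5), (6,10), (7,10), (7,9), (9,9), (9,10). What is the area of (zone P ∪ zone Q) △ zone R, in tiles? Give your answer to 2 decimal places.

64.75

|zone P ∪ zone Q| = 81.25.
|(zone P ∪ zone Q) ∩ zone R| = 22.25.
|(zone P ∪ zone Q) △ zone R| = 81.25 + 28 − 44.5 = 64.75.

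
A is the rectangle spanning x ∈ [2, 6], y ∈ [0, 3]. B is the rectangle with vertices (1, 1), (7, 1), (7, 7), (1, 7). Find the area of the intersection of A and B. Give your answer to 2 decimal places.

8.00

|A∩B|: x∈[2,6], y∈[1,3] → 4·2 = 8.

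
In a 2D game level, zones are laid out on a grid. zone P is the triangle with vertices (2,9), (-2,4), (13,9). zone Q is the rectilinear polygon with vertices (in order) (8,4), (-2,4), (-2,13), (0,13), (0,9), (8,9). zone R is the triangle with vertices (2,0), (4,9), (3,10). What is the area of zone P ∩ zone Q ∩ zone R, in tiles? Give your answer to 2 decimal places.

3.01

The intersection is the polygon with vertices (4,9), (3.28,5.76), (2.552,5.517), (2.9,9).
By the shoelace formula its area is 3.01.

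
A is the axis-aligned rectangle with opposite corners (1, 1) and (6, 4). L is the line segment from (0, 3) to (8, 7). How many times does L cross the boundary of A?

2

The segment meets the boundary at (2,4), (1,3.5).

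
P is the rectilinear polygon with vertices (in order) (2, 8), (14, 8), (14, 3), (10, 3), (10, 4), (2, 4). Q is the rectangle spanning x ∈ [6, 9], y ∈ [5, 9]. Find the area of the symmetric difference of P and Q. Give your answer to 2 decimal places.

46.00

|P| = 52, |Q| = 12, |P∩Q| = 9.
|P △ Q| = |P| + |Q| − 2·|P∩Q| = 52 + 12 − 18 = 46.00.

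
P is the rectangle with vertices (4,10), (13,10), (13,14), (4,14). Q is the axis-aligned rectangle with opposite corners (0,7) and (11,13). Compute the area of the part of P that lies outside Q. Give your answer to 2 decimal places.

15.00

|P∩Q|: x∈[4,11], y∈[10,13] → 7·3 = 21.
|P| = 36.
|P ∖ Q| = |P| − |P∩Q| = 36 − 21 = 15.00.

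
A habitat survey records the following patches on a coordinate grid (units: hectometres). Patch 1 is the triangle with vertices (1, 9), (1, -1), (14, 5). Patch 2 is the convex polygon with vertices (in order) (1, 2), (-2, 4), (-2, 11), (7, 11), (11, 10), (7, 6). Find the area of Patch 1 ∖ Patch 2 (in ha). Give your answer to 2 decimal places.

|Patch 1| = 65, |Patch 1∩Patch 2| = 24.9706.
|Patch 1 ∖ Patch 2| = |Patch 1| − |Patch 1∩Patch 2| = 65 − 24.9706 = 40.03.

40.03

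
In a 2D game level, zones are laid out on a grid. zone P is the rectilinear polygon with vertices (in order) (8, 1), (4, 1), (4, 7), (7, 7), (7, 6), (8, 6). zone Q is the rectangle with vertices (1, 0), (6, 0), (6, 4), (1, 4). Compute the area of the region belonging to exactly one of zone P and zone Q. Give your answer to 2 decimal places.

31.00

|zone P| = 23, |zone Q| = 20, |zone P∩zone Q| = 6.
|zone P △ zone Q| = |zone P| + |zone Q| − 2·|zone P∩zone Q| = 23 + 20 − 12 = 31.00.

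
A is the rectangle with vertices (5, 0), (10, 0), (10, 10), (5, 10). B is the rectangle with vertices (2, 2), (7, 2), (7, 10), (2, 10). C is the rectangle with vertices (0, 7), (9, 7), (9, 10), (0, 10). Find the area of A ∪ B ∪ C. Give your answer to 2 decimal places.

80.00

By inclusion–exclusion:
Individual areas: |A| = 50, |B| = 40, |C| = 27.
|A∩B|: x∈[5,7], y∈[2,10] → 2·8 = 16.
|A∩C|: x∈[5,9], y∈[7,10] → 4·3 = 12.
|B∩C|: x∈[2,7], y∈[7,10] → 5·3 = 15.
|A∩B∩C| = 6.
|A ∪ B ∪ C| = 117 − 43 + 6 = 80.00.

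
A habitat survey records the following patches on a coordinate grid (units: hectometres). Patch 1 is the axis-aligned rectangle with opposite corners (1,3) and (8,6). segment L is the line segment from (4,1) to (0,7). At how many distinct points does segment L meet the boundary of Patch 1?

2

The segment meets the boundary at (1,5.5), (2.667,3).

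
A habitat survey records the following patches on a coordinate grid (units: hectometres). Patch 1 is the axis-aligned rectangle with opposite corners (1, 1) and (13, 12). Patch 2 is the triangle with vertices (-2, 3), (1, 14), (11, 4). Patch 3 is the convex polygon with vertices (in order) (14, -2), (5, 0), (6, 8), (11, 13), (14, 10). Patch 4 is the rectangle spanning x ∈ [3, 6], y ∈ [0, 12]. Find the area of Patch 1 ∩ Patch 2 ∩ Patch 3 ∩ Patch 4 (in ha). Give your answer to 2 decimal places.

The intersection is the polygon with vertices (5.447,3.573), (6,8), (6,3.615).
By the shoelace formula its area is 1.21.

1.21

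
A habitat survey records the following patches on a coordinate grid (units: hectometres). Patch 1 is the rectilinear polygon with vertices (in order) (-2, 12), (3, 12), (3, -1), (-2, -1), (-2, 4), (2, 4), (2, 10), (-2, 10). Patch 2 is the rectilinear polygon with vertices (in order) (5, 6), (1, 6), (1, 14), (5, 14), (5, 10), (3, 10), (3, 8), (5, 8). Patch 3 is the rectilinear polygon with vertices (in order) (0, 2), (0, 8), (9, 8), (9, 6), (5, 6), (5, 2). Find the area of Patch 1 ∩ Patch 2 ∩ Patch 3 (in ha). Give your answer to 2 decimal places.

The intersection is the polygon with vertices (3,6), (2,6), (2,8), (3,8).
By the shoelace formula its area is 2.00.

2.00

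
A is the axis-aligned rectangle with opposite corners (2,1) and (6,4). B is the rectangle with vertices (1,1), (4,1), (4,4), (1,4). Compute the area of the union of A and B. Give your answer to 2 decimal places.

15.00

By inclusion–exclusion:
Individual areas: |A| = 12, |B| = 9.
|A∩B|: x∈[2,4], y∈[1,4] → 2·3 = 6.
|A ∪ B| = 21 − 6 = 15.00.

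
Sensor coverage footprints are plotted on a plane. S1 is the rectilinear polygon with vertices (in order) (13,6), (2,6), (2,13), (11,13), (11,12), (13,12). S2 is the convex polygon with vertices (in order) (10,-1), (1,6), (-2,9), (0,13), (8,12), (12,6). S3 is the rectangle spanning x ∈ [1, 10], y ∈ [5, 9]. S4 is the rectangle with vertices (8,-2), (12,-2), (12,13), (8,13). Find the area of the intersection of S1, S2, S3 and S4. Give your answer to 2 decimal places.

The intersection is the polygon with vertices (10,9), (10,6), (8,6), (8,9).
By the shoelace formula its area is 6.00.

6.00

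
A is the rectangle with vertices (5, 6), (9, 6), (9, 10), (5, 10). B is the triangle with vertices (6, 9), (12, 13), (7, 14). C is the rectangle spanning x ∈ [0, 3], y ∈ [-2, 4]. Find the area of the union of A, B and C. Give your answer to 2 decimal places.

By inclusion–exclusion:
Individual areas: |A| = 16, |B| = 13, |C| = 18.
|A∩B| = 0.65.
|A∩C| = 0 (no overlap).
|B∩C| = 0.
|A∩B∩C| = 0.
|A ∪ B ∪ C| = 47 − 0.65 + 0 = 46.35.

46.35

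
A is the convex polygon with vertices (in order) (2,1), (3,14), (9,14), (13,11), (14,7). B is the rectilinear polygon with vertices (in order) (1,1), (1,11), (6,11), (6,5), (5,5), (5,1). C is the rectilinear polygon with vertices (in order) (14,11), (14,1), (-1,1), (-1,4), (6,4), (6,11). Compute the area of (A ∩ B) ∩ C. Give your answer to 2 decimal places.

|A ∩ B| = 29.9038.
|(A ∩ B) ∩ C| = 6.40.

6.40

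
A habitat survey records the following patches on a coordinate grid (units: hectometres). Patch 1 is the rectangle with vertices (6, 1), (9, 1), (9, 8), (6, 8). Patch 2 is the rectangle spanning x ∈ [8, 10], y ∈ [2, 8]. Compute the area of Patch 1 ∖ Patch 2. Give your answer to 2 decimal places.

|Patch 1∩Patch 2|: x∈[8,9], y∈[2,8] → 1·6 = 6.
|Patch 1| = 21.
|Patch 1 ∖ Patch 2| = |Patch 1| − |Patch 1∩Patch 2| = 21 − 6 = 15.00.

15.00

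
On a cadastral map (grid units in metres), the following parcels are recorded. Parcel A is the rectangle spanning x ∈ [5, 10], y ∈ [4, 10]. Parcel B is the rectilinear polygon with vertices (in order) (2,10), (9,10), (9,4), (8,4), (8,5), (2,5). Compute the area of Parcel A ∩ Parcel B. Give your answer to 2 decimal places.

The intersection is the polygon with vertices (9,10), (9,4), (8,4), (8,5), (5,5), (5,10).
By the shoelace formula its area is 21.00.

21.00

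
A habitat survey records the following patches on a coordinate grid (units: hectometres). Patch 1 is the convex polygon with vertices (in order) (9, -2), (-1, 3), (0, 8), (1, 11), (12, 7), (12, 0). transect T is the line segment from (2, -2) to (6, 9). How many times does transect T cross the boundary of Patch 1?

The segment meets the boundary at (3.077,0.962).

1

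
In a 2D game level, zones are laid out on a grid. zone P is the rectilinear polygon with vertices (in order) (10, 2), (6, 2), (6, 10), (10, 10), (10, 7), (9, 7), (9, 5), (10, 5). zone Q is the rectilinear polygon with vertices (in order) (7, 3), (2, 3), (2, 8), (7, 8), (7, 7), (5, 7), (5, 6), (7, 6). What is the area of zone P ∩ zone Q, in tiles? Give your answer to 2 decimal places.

4.00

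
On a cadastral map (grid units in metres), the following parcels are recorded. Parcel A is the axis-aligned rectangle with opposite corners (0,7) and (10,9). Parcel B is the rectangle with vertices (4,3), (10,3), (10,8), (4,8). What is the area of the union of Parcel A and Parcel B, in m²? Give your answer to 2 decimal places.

By inclusion–exclusion:
Individual areas: |Parcel A| = 20, |Parcel B| = 30.
|Parcel A∩Parcel B|: x∈[4,10], y∈[7,8] → 6·1 = 6.
|Parcel A ∪ Parcel B| = 50 − 6 = 44.00.

44.00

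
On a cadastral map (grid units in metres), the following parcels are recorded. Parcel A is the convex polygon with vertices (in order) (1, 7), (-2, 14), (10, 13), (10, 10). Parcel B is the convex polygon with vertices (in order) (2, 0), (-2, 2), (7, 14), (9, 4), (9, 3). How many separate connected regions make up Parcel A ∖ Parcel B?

Parcel A ∖ Parcel B splits into 2 disjoint pieces (area 30.8235, area 8.5885).

2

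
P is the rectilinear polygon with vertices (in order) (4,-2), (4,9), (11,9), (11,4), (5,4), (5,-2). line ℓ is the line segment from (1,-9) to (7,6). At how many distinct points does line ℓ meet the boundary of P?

The segment meets the boundary at (6.2,4), (4,-1.5), (5,1).

3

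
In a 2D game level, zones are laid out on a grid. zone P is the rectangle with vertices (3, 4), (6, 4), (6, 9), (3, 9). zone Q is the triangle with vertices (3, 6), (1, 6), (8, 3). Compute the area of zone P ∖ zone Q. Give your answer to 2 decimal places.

13.22

|zone P| = 15, |zone P∩zone Q| = 1.7762.
|zone P ∖ zone Q| = |zone P| − |zone P∩zone Q| = 15 − 1.7762 = 13.22.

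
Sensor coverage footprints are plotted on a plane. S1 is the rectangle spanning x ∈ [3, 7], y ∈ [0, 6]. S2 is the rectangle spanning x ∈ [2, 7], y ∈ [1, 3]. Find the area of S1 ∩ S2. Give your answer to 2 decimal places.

8.00

|S1∩S2|: x∈[3,7], y∈[1,3] → 4·2 = 8.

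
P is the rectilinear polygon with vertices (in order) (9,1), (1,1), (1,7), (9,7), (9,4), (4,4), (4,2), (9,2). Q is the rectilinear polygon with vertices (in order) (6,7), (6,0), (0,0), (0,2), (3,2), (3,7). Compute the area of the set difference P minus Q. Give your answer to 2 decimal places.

|P| = 38, |P∩Q| = 16.
|P ∖ Q| = |P| − |P∩Q| = 38 − 16 = 22.00.

22.00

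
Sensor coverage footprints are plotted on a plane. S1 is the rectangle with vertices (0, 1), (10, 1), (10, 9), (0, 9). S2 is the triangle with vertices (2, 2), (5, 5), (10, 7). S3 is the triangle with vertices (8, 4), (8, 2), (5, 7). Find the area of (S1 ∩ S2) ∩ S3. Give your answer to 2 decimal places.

The region (S1 ∩ S2) ∩ S3 is the polygon with vertices (6.429,5.571), (6.923,5.077), (6.364,4.727), (5.968,5.387).
By the shoelace formula its area is 0.41.

0.41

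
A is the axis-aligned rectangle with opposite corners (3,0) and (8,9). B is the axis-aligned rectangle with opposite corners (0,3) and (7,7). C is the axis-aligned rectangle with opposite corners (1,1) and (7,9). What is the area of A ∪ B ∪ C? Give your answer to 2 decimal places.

65.00

By inclusion–exclusion:
Individual areas: |A| = 45, |B| = 28, |C| = 48.
|A∩B|: x∈[3,7], y∈[3,7] → 4·4 = 16.
|A∩C|: x∈[3,7], y∈[1,9] → 4·8 = 32.
|B∩C|: x∈[1,7], y∈[3,7] → 6·4 = 24.
|A∩B∩C| = 16.
|A ∪ B ∪ C| = 121 − 72 + 16 = 65.00.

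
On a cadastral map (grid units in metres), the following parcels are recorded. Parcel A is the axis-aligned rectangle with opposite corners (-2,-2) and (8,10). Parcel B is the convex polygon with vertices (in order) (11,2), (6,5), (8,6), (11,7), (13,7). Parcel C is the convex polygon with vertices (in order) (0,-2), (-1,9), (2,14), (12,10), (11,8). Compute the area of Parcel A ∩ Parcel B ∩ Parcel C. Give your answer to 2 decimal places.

1.48

The intersection is the polygon with vertices (6,5), (8,6), (8,5.273), (7.024,4.386).
By the shoelace formula its area is 1.48.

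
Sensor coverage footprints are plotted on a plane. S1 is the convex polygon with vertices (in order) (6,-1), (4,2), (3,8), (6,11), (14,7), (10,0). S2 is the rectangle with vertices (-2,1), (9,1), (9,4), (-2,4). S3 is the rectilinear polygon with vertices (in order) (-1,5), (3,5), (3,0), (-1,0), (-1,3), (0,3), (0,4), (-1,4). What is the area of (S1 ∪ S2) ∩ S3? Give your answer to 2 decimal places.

11.00

|S1 ∪ S2| = 100.5.
|(S1 ∪ S2) ∩ S3| = 11.00.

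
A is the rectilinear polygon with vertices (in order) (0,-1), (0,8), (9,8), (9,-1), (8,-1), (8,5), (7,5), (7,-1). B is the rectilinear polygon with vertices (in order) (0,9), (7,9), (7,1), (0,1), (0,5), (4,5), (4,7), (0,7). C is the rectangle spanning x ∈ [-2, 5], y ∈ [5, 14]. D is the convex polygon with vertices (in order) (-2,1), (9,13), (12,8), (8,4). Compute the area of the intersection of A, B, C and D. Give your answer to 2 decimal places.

3.04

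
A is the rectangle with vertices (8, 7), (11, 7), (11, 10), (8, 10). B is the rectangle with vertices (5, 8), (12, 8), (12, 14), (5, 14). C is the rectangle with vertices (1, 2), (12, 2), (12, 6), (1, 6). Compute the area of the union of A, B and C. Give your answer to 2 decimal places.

89.00

By inclusion–exclusion:
Individual areas: |A| = 9, |B| = 42, |C| = 44.
|A∩B|: x∈[8,11], y∈[8,10] → 3·2 = 6.
|A∩C| = 0 (no overlap).
|B∩C| = 0 (no overlap).
|A∩B∩C| = 0.
|A ∪ B ∪ C| = 95 − 6 + 0 = 89.00.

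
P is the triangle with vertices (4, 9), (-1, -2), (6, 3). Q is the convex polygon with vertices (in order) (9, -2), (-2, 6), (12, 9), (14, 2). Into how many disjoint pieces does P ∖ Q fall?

2

P ∖ Q splits into 2 disjoint pieces (area 1.1971, area 9.3112).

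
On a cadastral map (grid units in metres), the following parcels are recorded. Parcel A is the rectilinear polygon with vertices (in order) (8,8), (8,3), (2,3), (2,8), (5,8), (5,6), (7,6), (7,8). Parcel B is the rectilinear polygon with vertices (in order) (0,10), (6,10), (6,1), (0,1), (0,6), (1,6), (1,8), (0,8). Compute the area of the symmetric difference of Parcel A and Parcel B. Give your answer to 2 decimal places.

|Parcel A| = 26, |Parcel B| = 52, |Parcel A∩Parcel B| = 18.
|Parcel A △ Parcel B| = |Parcel A| + |Parcel B| − 2·|Parcel A∩Parcel B| = 26 + 52 − 36 = 42.00.

42.00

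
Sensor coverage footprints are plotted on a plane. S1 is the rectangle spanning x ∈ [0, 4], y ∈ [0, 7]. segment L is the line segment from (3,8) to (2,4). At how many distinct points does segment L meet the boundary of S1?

The segment meets the boundary at (2.75,7).

1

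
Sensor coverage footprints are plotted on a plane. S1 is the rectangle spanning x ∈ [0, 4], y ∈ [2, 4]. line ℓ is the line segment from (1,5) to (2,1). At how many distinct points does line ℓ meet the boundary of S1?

The segment meets the boundary at (1.75,2), (1.25,4).

2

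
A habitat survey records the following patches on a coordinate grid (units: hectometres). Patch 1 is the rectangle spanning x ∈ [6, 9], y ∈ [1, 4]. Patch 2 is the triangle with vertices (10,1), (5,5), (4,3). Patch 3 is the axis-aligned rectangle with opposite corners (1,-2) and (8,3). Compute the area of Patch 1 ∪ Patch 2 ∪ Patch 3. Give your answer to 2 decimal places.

42.86

By inclusion–exclusion:
Individual areas: |Patch 1| = 9, |Patch 2| = 7, |Patch 3| = 35.
|Patch 1∩Patch 2| = 3.475.
|Patch 1∩Patch 3|: x∈[6,8], y∈[1,3] → 2·2 = 4.
|Patch 2∩Patch 3| = 2.5667.
|Patch 1∩Patch 2∩Patch 3| = 1.9.
|Patch 1 ∪ Patch 2 ∪ Patch 3| = 51 − 10.0417 + 1.9 = 42.86.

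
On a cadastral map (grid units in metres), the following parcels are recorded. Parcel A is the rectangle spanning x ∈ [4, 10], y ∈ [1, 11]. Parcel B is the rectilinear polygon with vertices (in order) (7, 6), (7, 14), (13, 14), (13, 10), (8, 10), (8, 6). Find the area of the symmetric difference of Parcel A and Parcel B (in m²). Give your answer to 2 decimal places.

74.00

|Parcel A| = 60, |Parcel B| = 28, |Parcel A∩Parcel B| = 7.
|Parcel A △ Parcel B| = |Parcel A| + |Parcel B| − 2·|Parcel A∩Parcel B| = 60 + 28 − 14 = 74.00.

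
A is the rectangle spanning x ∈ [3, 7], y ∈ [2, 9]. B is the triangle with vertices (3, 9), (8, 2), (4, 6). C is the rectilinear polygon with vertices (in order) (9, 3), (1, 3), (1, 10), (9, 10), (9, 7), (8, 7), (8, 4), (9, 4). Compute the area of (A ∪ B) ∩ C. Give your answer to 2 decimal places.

The region (A ∪ B) ∩ C is the polygon with vertices (3,9), (7,9), (7,3.4), (7.286,3), (7,3), (3,3).
By the shoelace formula its area is 24.06.

24.06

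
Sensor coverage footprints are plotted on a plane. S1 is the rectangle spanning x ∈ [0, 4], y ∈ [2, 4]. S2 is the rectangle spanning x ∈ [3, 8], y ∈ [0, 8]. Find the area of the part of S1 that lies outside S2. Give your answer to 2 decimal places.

6.00

|S1∩S2|: x∈[3,4], y∈[2,4] → 1·2 = 2.
|S1| = 8.
|S1 ∖ S2| = |S1| − |S1∩S2| = 8 − 2 = 6.00.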